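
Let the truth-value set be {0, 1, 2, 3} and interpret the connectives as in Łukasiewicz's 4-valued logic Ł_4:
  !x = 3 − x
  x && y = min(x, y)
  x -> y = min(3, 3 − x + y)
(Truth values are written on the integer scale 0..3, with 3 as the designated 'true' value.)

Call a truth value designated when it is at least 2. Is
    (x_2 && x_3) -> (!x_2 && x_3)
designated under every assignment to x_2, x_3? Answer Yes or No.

No

Counterexample: take x_2 = 3, x_3 = 2.
x_2 && x_3 = 3 && 2 = 2
!x_2 = !3 = 0
!x_2 && x_3 = 0 && 2 = 0
(x_2 && x_3) -> (!x_2 && x_3) = 2 -> 0 = 1
This gives 1, which is below 2.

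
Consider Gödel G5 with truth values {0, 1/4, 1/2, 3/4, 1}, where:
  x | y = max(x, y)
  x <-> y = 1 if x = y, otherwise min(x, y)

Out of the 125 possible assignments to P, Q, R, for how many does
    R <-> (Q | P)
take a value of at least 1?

value 1: 25 assignments (counts)
value 3/4: 16 assignments
value 1/2: 26 assignments
value 1/4: 30 assignments
value 0: 28 assignments
So 25 of the 125 assignments meet the threshold.

25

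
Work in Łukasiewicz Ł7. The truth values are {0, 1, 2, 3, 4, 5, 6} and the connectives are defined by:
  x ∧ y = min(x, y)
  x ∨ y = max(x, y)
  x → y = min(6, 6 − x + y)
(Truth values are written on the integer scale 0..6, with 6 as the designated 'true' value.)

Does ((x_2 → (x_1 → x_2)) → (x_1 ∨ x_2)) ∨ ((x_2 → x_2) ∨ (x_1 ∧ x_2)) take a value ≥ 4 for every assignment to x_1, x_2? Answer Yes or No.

Yes

At x_1 = 5, x_2 = 0, for instance:
x_1 → x_2 = 5 → 0 = 1
x_2 → (x_1 → x_2) = 0 → 1 = 6
x_1 ∨ x_2 = 5 ∨ 0 = 5
(x_2 → (x_1 → x_2)) → (x_1 ∨ x_2) = 6 → 5 = 5
x_2 → x_2 = 0 → 0 = 6
x_1 ∧ x_2 = 5 ∧ 0 = 0
(x_2 → x_2) ∨ (x_1 ∧ x_2) = 6 ∨ 0 = 6
((x_2 → (x_1 → x_2)) → (x_1 ∨ x_2)) ∨ ((x_2 → x_2) ∨ (x_1 ∧ x_2)) = 5 ∨ 6 = 6
and checking the remaining 48 assignments likewise gives ≥ 4 in every case.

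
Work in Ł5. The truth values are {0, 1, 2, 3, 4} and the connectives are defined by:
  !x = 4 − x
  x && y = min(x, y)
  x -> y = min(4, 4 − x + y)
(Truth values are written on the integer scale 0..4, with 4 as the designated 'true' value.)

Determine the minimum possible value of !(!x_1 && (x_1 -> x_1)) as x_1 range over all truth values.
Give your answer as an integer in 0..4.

0

Take x_1 = 0:
!x_1 = !0 = 4
x_1 -> x_1 = 0 -> 0 = 4
!x_1 && (x_1 -> x_1) = 4 && 4 = 4
!(!x_1 && (x_1 -> x_1)) = !4 = 0
No assignment yields a value below 0, so this is the minimum.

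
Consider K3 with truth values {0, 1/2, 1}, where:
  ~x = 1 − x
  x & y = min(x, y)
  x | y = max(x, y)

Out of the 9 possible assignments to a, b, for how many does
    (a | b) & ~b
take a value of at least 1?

a = 0, b = 0 ↦ 0  <
a = 0, b = 1/2 ↦ 1/2  <
a = 0, b = 1 ↦ 0  <
a = 1/2, b = 0 ↦ 1/2  <
a = 1/2, b = 1/2 ↦ 1/2  <
a = 1/2, b = 1 ↦ 0  <
a = 1, b = 0 ↦ 1  ≥
a = 1, b = 1/2 ↦ 1/2  <
a = 1, b = 1 ↦ 0  <
So 1 of the 9 assignments meets the threshold.

1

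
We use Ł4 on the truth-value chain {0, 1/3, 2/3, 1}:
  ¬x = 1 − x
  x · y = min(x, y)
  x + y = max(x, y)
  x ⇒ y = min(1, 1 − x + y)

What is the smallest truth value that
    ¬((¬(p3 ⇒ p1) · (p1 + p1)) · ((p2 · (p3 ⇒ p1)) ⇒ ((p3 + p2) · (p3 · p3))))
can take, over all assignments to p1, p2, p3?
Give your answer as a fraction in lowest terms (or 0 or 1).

2/3

Take p1 = 1/3, p2 = 0, p3 = 2/3:
p3 ⇒ p1 = 2/3 ⇒ 1/3 = 2/3
¬(p3 ⇒ p1) = ¬2/3 = 1/3
p1 + p1 = 1/3 + 1/3 = 1/3
¬(p3 ⇒ p1) · (p1 + p1) = 1/3 · 1/3 = 1/3
p3 ⇒ p1 = 2/3 ⇒ 1/3 = 2/3
p2 · (p3 ⇒ p1) = 0 · 2/3 = 0
p3 + p2 = 2/3 + 0 = 2/3
p3 · p3 = 2/3 · 2/3 = 2/3
(p3 + p2) · (p3 · p3) = 2/3 · 2/3 = 2/3
(p2 · (p3 ⇒ p1)) ⇒ ((p3 + p2) · (p3 · p3)) = 0 ⇒ 2/3 = 1
(¬(p3 ⇒ p1) · (p1 + p1)) · ((p2 · (p3 ⇒ p1)) ⇒ ((p3 + p2) · (p3 · p3))) = 1/3 · 1 = 1/3
¬((¬(p3 ⇒ p1) · (p1 + p1)) · ((p2 · (p3 ⇒ p1)) ⇒ ((p3 + p2) · (p3 · p3)))) = ¬1/3 = 2/3
No assignment yields a value below 2/3, so this is the minimum.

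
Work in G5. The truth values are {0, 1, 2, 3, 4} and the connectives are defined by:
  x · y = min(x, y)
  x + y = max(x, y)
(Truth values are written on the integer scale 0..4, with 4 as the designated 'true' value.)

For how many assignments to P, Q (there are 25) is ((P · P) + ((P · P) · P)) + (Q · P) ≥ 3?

10

value 4: 5 assignments (counts)
value 3: 5 assignments (counts)
value 2: 5 assignments
value 1: 5 assignments
value 0: 5 assignments
So 10 of the 25 assignments meet the threshold.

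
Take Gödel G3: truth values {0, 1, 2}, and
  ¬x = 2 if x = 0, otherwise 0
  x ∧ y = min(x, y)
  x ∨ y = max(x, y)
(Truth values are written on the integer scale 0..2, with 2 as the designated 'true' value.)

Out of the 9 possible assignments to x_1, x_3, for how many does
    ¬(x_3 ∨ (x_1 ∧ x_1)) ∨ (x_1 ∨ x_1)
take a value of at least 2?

4

x_1 = 0, x_3 = 0 ↦ 2  ≥
x_1 = 0, x_3 = 1 ↦ 0  <
x_1 = 0, x_3 = 2 ↦ 0  <
x_1 = 1, x_3 = 0 ↦ 1  <
x_1 = 1, x_3 = 1 ↦ 1  <
x_1 = 1, x_3 = 2 ↦ 1  <
x_1 = 2, x_3 = 0 ↦ 2  ≥
x_1 = 2, x_3 = 1 ↦ 2  ≥
x_1 = 2, x_3 = 2 ↦ 2  ≥
So 4 of the 9 assignments meet the threshold.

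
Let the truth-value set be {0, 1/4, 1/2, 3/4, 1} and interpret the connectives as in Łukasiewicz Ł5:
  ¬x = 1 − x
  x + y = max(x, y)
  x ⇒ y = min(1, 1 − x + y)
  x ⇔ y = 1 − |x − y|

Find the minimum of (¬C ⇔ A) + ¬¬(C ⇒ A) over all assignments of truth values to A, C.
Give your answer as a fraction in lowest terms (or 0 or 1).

1/2

Take A = 0, C = 1/2:
¬C = ¬1/2 = 1/2
¬C ⇔ A = 1/2 ⇔ 0 = 1/2
C ⇒ A = 1/2 ⇒ 0 = 1/2
¬(C ⇒ A) = ¬1/2 = 1/2
¬¬(C ⇒ A) = ¬1/2 = 1/2
(¬C ⇔ A) + ¬¬(C ⇒ A) = 1/2 + 1/2 = 1/2
No assignment yields a value below 1/2, so this is the minimum.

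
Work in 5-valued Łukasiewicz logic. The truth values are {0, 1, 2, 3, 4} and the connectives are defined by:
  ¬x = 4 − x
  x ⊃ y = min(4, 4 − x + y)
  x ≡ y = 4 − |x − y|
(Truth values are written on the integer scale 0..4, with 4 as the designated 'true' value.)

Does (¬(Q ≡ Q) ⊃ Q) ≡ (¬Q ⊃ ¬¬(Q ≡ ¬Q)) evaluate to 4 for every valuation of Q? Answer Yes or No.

Counterexample: take Q = 0.
Q ≡ Q = 0 ≡ 0 = 4
¬(Q ≡ Q) = ¬4 = 0
¬(Q ≡ Q) ⊃ Q = 0 ⊃ 0 = 4
¬Q = ¬0 = 4
¬Q = ¬0 = 4
Q ≡ ¬Q = 0 ≡ 4 = 0
¬(Q ≡ ¬Q) = ¬0 = 4
¬¬(Q ≡ ¬Q) = ¬4 = 0
¬Q ⊃ ¬¬(Q ≡ ¬Q) = 4 ⊃ 0 = 0
(¬(Q ≡ Q) ⊃ Q) ≡ (¬Q ⊃ ¬¬(Q ≡ ¬Q)) = 4 ≡ 0 = 0
This gives 0 ≠ 4.

No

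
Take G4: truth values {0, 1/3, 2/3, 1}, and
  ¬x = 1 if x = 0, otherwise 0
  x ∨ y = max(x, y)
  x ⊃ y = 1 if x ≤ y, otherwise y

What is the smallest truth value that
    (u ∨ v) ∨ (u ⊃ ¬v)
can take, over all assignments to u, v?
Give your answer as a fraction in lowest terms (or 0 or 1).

1/3

Take u = 1/3, v = 1/3:
u ∨ v = 1/3 ∨ 1/3 = 1/3
¬v = ¬1/3 = 0
u ⊃ ¬v = 1/3 ⊃ 0 = 0
(u ∨ v) ∨ (u ⊃ ¬v) = 1/3 ∨ 0 = 1/3
No assignment yields a value below 1/3, so this is the minimum.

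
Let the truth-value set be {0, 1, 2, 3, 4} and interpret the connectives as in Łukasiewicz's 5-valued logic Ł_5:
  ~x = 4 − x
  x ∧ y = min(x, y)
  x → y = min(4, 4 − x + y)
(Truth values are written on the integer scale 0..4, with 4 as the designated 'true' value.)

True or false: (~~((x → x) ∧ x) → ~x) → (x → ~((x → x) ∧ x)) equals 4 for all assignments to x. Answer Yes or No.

Yes

x = 0 ↦ 4
x = 1 ↦ 4
x = 2 ↦ 4
x = 3 ↦ 4
x = 4 ↦ 4
Every assignment gives a value ≥ 4.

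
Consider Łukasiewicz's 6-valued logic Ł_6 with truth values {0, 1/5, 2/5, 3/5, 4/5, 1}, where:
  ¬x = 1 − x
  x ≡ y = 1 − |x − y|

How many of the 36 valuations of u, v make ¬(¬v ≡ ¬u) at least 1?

2

value 1: 2 assignments (counts)
value 4/5: 4 assignments
value 3/5: 6 assignments
value 2/5: 8 assignments
value 1/5: 10 assignments
value 0: 6 assignments
So 2 of the 36 assignments meet the threshold.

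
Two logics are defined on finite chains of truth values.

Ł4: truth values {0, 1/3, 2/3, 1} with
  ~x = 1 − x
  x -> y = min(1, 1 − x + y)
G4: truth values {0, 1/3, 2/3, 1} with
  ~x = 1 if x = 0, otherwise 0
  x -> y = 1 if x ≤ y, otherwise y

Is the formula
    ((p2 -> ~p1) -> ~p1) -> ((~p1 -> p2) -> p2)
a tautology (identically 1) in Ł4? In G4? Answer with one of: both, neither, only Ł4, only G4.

In Ł4: every assignment gives 1 — tautology.
In G4: at p1 = 1/3, p2 = 1/3 the value is 1/3 — not a tautology.

only Ł4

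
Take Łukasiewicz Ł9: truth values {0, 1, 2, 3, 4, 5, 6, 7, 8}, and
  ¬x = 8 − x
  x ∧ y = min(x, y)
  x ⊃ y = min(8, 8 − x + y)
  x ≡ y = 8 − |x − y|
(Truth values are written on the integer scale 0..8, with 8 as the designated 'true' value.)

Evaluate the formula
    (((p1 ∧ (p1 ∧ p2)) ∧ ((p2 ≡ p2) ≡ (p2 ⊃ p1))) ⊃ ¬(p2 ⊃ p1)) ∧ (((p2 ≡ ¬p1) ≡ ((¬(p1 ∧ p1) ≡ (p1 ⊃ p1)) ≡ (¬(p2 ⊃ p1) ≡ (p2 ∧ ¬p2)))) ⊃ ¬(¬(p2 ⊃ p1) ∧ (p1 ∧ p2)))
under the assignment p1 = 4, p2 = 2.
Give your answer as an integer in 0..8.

6

p1 ∧ p2 = 4 ∧ 2 = 2
p1 ∧ (p1 ∧ p2) = 4 ∧ 2 = 2
p2 ≡ p2 = 2 ≡ 2 = 8
p2 ⊃ p1 = 2 ⊃ 4 = 8
(p2 ≡ p2) ≡ (p2 ⊃ p1) = 8 ≡ 8 = 8
(p1 ∧ (p1 ∧ p2)) ∧ ((p2 ≡ p2) ≡ (p2 ⊃ p1)) = 2 ∧ 8 = 2
p2 ⊃ p1 = 2 ⊃ 4 = 8
¬(p2 ⊃ p1) = ¬8 = 0
((p1 ∧ (p1 ∧ p2)) ∧ ((p2 ≡ p2) ≡ (p2 ⊃ p1))) ⊃ ¬(p2 ⊃ p1) = 2 ⊃ 0 = 6
¬p1 = ¬4 = 4
p2 ≡ ¬p1 = 2 ≡ 4 = 6
p1 ∧ p1 = 4 ∧ 4 = 4
¬(p1 ∧ p1) = ¬4 = 4
p1 ⊃ p1 = 4 ⊃ 4 = 8
¬(p1 ∧ p1) ≡ (p1 ⊃ p1) = 4 ≡ 8 = 4
p2 ⊃ p1 = 2 ⊃ 4 = 8
¬(p2 ⊃ p1) = ¬8 = 0
¬p2 = ¬2 = 6
p2 ∧ ¬p2 = 2 ∧ 6 = 2
¬(p2 ⊃ p1) ≡ (p2 ∧ ¬p2) = 0 ≡ 2 = 6
(¬(p1 ∧ p1) ≡ (p1 ⊃ p1)) ≡ (¬(p2 ⊃ p1) ≡ (p2 ∧ ¬p2)) = 4 ≡ 6 = 6
(p2 ≡ ¬p1) ≡ ((¬(p1 ∧ p1) ≡ (p1 ⊃ p1)) ≡ (¬(p2 ⊃ p1) ≡ (p2 ∧ ¬p2))) = 6 ≡ 6 = 8
p2 ⊃ p1 = 2 ⊃ 4 = 8
¬(p2 ⊃ p1) = ¬8 = 0
p1 ∧ p2 = 4 ∧ 2 = 2
¬(p2 ⊃ p1) ∧ (p1 ∧ p2) = 0 ∧ 2 = 0
¬(¬(p2 ⊃ p1) ∧ (p1 ∧ p2)) = ¬0 = 8
((p2 ≡ ¬p1) ≡ ((¬(p1 ∧ p1) ≡ (p1 ⊃ p1)) ≡ (¬(p2 ⊃ p1) ≡ (p2 ∧ ¬p2)))) ⊃ ¬(¬(p2 ⊃ p1) ∧ (p1 ∧ p2)) = 8 ⊃ 8 = 8
(((p1 ∧ (p1 ∧ p2)) ∧ ((p2 ≡ p2) ≡ (p2 ⊃ p1))) ⊃ ¬(p2 ⊃ p1)) ∧ (((p2 ≡ ¬p1) ≡ ((¬(p1 ∧ p1) ≡ (p1 ⊃ p1)) ≡ (¬(p2 ⊃ p1) ≡ (p2 ∧ ¬p2)))) ⊃ ¬(¬(p2 ⊃ p1) ∧ (p1 ∧ p2))) = 6 ∧ 8 = 6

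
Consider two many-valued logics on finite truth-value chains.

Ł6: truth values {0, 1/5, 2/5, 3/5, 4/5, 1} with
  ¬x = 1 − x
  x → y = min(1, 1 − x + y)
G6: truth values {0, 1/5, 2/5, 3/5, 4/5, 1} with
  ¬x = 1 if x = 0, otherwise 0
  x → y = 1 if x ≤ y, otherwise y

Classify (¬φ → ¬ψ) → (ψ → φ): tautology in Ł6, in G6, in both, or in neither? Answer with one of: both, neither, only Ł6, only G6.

In Ł6: every assignment gives 1 — tautology.
In G6: at φ = 1/5, ψ = 2/5 the value is 1/5 — not a tautology.

only Ł6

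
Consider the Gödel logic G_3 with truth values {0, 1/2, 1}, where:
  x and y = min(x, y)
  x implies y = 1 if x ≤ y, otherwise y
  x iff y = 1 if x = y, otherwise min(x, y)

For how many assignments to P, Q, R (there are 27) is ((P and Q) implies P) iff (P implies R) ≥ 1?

value 1: 18 assignments (counts)
value 1/2: 3 assignments
value 0: 6 assignments
So 18 of the 27 assignments meet the threshold.

18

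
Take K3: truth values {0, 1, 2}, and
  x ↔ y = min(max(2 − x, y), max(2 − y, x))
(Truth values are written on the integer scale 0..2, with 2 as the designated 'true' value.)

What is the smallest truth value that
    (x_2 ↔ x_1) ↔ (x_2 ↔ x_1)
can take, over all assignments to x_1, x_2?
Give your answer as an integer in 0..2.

1

Take x_1 = 0, x_2 = 1:
x_2 ↔ x_1 = 1 ↔ 0 = 1
x_2 ↔ x_1 = 1 ↔ 0 = 1
(x_2 ↔ x_1) ↔ (x_2 ↔ x_1) = 1 ↔ 1 = 1
No assignment yields a value below 1, so this is the minimum.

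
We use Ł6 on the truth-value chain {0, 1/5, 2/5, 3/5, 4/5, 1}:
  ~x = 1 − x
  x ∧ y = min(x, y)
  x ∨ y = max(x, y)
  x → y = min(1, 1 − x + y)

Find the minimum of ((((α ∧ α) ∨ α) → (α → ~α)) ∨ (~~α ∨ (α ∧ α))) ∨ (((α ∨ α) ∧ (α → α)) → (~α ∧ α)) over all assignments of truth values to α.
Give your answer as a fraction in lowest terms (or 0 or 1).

Take α = 4/5:
α ∧ α = 4/5 ∧ 4/5 = 4/5
(α ∧ α) ∨ α = 4/5 ∨ 4/5 = 4/5
~α = ~4/5 = 1/5
α → ~α = 4/5 → 1/5 = 2/5
((α ∧ α) ∨ α) → (α → ~α) = 4/5 → 2/5 = 3/5
~α = ~4/5 = 1/5
~~α = ~1/5 = 4/5
α ∧ α = 4/5 ∧ 4/5 = 4/5
~~α ∨ (α ∧ α) = 4/5 ∨ 4/5 = 4/5
(((α ∧ α) ∨ α) → (α → ~α)) ∨ (~~α ∨ (α ∧ α)) = 3/5 ∨ 4/5 = 4/5
α ∨ α = 4/5 ∨ 4/5 = 4/5
α → α = 4/5 → 4/5 = 1
(α ∨ α) ∧ (α → α) = 4/5 ∧ 1 = 4/5
~α = ~4/5 = 1/5
~α ∧ α = 1/5 ∧ 4/5 = 1/5
((α ∨ α) ∧ (α → α)) → (~α ∧ α) = 4/5 → 1/5 = 2/5
((((α ∧ α) ∨ α) → (α → ~α)) ∨ (~~α ∨ (α ∧ α))) ∨ (((α ∨ α) ∧ (α → α)) → (~α ∧ α)) = 4/5 ∨ 2/5 = 4/5
No assignment yields a value below 4/5, so this is the minimum.

4/5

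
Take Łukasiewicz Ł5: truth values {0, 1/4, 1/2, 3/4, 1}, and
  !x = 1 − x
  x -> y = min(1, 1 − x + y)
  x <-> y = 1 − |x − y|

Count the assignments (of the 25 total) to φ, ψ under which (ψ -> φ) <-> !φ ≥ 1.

3

value 1: 3 assignments (counts)
value 3/4: 5 assignments
value 1/2: 6 assignments
value 1/4: 5 assignments
value 0: 6 assignments
So 3 of the 25 assignments meet the threshold.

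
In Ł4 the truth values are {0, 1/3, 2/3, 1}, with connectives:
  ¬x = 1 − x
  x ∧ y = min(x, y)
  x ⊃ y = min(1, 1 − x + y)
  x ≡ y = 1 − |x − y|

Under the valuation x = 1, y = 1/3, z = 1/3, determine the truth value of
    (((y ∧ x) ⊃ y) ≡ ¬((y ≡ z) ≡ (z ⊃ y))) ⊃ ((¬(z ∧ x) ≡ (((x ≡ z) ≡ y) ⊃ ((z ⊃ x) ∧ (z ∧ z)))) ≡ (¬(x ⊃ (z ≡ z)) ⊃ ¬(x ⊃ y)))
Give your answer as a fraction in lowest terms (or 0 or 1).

1

y ∧ x = 1/3 ∧ 1 = 1/3
(y ∧ x) ⊃ y = 1/3 ⊃ 1/3 = 1
y ≡ z = 1/3 ≡ 1/3 = 1
z ⊃ y = 1/3 ⊃ 1/3 = 1
(y ≡ z) ≡ (z ⊃ y) = 1 ≡ 1 = 1
¬((y ≡ z) ≡ (z ⊃ y)) = ¬1 = 0
((y ∧ x) ⊃ y) ≡ ¬((y ≡ z) ≡ (z ⊃ y)) = 1 ≡ 0 = 0
z ∧ x = 1/3 ∧ 1 = 1/3
¬(z ∧ x) = ¬1/3 = 2/3
x ≡ z = 1 ≡ 1/3 = 1/3
(x ≡ z) ≡ y = 1/3 ≡ 1/3 = 1
z ⊃ x = 1/3 ⊃ 1 = 1
z ∧ z = 1/3 ∧ 1/3 = 1/3
(z ⊃ x) ∧ (z ∧ z) = 1 ∧ 1/3 = 1/3
((x ≡ z) ≡ y) ⊃ ((z ⊃ x) ∧ (z ∧ z)) = 1 ⊃ 1/3 = 1/3
¬(z ∧ x) ≡ (((x ≡ z) ≡ y) ⊃ ((z ⊃ x) ∧ (z ∧ z))) = 2/3 ≡ 1/3 = 2/3
z ≡ z = 1/3 ≡ 1/3 = 1
x ⊃ (z ≡ z) = 1 ⊃ 1 = 1
¬(x ⊃ (z ≡ z)) = ¬1 = 0
x ⊃ y = 1 ⊃ 1/3 = 1/3
¬(x ⊃ y) = ¬1/3 = 2/3
¬(x ⊃ (z ≡ z)) ⊃ ¬(x ⊃ y) = 0 ⊃ 2/3 = 1
(¬(z ∧ x) ≡ (((x ≡ z) ≡ y) ⊃ ((z ⊃ x) ∧ (z ∧ z)))) ≡ (¬(x ⊃ (z ≡ z)) ⊃ ¬(x ⊃ y)) = 2/3 ≡ 1 = 2/3
(((y ∧ x) ⊃ y) ≡ ¬((y ≡ z) ≡ (z ⊃ y))) ⊃ ((¬(z ∧ x) ≡ (((x ≡ z) ≡ y) ⊃ ((z ⊃ x) ∧ (z ∧ z)))) ≡ (¬(x ⊃ (z ≡ z)) ⊃ ¬(x ⊃ y))) = 0 ⊃ 2/3 = 1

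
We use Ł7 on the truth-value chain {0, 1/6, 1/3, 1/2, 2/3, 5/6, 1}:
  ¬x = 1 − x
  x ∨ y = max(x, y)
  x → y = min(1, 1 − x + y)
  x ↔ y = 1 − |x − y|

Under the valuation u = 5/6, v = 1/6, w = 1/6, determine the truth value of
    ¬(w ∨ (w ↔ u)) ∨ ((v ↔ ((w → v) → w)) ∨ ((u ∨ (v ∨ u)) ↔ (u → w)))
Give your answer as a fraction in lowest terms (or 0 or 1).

1

w ↔ u = 1/6 ↔ 5/6 = 1/3
w ∨ (w ↔ u) = 1/6 ∨ 1/3 = 1/3
¬(w ∨ (w ↔ u)) = ¬1/3 = 2/3
w → v = 1/6 → 1/6 = 1
(w → v) → w = 1 → 1/6 = 1/6
v ↔ ((w → v) → w) = 1/6 ↔ 1/6 = 1
v ∨ u = 1/6 ∨ 5/6 = 5/6
u ∨ (v ∨ u) = 5/6 ∨ 5/6 = 5/6
u → w = 5/6 → 1/6 = 1/3
(u ∨ (v ∨ u)) ↔ (u → w) = 5/6 ↔ 1/3 = 1/2
(v ↔ ((w → v) → w)) ∨ ((u ∨ (v ∨ u)) ↔ (u → w)) = 1 ∨ 1/2 = 1
¬(w ∨ (w ↔ u)) ∨ ((v ↔ ((w → v) → w)) ∨ ((u ∨ (v ∨ u)) ↔ (u → w))) = 2/3 ∨ 1 = 1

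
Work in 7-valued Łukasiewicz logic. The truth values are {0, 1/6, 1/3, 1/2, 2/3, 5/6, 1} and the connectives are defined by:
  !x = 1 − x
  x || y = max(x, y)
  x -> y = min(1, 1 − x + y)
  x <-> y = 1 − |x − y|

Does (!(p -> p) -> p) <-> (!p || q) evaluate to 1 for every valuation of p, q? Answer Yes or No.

No

Counterexample: take p = 1/6, q = 0.
p -> p = 1/6 -> 1/6 = 1
!(p -> p) = !1 = 0
!(p -> p) -> p = 0 -> 1/6 = 1
!p = !1/6 = 5/6
!p || q = 5/6 || 0 = 5/6
(!(p -> p) -> p) <-> (!p || q) = 1 <-> 5/6 = 5/6
This gives 5/6 ≠ 1.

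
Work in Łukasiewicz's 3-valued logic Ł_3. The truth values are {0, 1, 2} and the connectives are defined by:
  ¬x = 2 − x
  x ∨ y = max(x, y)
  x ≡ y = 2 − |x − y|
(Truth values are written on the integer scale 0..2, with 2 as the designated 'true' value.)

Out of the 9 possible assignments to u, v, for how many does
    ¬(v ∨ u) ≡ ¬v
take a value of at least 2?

u = 0, v = 0 ↦ 2  ≥
u = 0, v = 1 ↦ 2  ≥
u = 0, v = 2 ↦ 2  ≥
u = 1, v = 0 ↦ 1  <
u = 1, v = 1 ↦ 2  ≥
u = 1, v = 2 ↦ 2  ≥
u = 2, v = 0 ↦ 0  <
u = 2, v = 1 ↦ 1  <
u = 2, v = 2 ↦ 2  ≥
So 6 of the 9 assignments meet the threshold.

6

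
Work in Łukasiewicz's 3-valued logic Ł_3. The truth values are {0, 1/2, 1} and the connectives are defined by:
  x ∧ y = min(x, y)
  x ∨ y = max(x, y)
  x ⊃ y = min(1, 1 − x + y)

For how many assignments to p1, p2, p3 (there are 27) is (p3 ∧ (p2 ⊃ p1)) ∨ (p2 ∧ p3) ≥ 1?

value 1: 8 assignments (counts)
value 1/2: 10 assignments
value 0: 9 assignments
So 8 of the 27 assignments meet the threshold.

8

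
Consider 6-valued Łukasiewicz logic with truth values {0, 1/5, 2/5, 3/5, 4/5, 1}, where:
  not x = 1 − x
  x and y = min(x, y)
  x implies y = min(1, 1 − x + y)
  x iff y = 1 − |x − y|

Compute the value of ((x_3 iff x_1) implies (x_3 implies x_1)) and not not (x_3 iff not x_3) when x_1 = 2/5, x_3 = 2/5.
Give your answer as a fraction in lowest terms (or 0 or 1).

4/5

x_3 iff x_1 = 2/5 iff 2/5 = 1
x_3 implies x_1 = 2/5 implies 2/5 = 1
(x_3 iff x_1) implies (x_3 implies x_1) = 1 implies 1 = 1
not x_3 = not 2/5 = 3/5
x_3 iff not x_3 = 2/5 iff 3/5 = 4/5
not (x_3 iff not x_3) = not 4/5 = 1/5
not not (x_3 iff not x_3) = not 1/5 = 4/5
((x_3 iff x_1) implies (x_3 implies x_1)) and not not (x_3 iff not x_3) = 1 and 4/5 = 4/5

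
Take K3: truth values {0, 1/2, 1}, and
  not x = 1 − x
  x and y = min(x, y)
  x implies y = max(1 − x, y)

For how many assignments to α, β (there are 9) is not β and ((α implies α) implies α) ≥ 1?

α = 0, β = 0 ↦ 0  <
α = 0, β = 1/2 ↦ 0  <
α = 0, β = 1 ↦ 0  <
α = 1/2, β = 0 ↦ 1/2  <
α = 1/2, β = 1/2 ↦ 1/2  <
α = 1/2, β = 1 ↦ 0  <
α = 1, β = 0 ↦ 1  ≥
α = 1, β = 1/2 ↦ 1/2  <
α = 1, β = 1 ↦ 0  <
So 1 of the 9 assignments meets the threshold.

1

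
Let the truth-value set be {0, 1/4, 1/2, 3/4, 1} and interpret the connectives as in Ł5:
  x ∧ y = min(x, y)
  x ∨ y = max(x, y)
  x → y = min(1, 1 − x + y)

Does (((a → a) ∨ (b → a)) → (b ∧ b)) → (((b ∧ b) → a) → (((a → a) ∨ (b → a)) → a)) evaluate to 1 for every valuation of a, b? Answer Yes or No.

Yes

At a = 1/4, b = 3/4, for instance:
a → a = 1/4 → 1/4 = 1
b → a = 3/4 → 1/4 = 1/2
(a → a) ∨ (b → a) = 1 ∨ 1/2 = 1
b ∧ b = 3/4 ∧ 3/4 = 3/4
((a → a) ∨ (b → a)) → (b ∧ b) = 1 → 3/4 = 3/4
(b ∧ b) → a = 3/4 → 1/4 = 1/2
((a → a) ∨ (b → a)) → a = 1 → 1/4 = 1/4
((b ∧ b) → a) → (((a → a) ∨ (b → a)) → a) = 1/2 → 1/4 = 3/4
(((a → a) ∨ (b → a)) → (b ∧ b)) → (((b ∧ b) → a) → (((a → a) ∨ (b → a)) → a)) = 3/4 → 3/4 = 1
and checking the remaining 24 assignments likewise gives ≥ 1 in every case.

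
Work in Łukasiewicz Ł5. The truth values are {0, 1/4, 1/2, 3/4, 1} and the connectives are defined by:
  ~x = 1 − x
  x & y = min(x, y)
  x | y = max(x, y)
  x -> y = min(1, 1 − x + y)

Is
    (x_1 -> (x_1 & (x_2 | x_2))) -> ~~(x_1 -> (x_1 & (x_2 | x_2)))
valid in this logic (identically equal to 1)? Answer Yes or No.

At x_1 = 1/4, x_2 = 1/4, for instance:
x_2 | x_2 = 1/4 | 1/4 = 1/4
x_1 & (x_2 | x_2) = 1/4 & 1/4 = 1/4
x_1 -> (x_1 & (x_2 | x_2)) = 1/4 -> 1/4 = 1
~(x_1 -> (x_1 & (x_2 | x_2))) = ~1 = 0
~~(x_1 -> (x_1 & (x_2 | x_2))) = ~0 = 1
(x_1 -> (x_1 & (x_2 | x_2))) -> ~~(x_1 -> (x_1 & (x_2 | x_2))) = 1 -> 1 = 1
and checking the remaining 24 assignments likewise gives ≥ 1 in every case.

Yes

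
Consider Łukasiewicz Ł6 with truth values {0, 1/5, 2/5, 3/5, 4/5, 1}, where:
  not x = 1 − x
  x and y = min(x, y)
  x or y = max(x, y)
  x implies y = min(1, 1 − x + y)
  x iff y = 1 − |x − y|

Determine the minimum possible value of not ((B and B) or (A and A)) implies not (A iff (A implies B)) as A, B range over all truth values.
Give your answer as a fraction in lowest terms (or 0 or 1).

3/5

Take A = 2/5, B = 0:
B and B = 0 and 0 = 0
A and A = 2/5 and 2/5 = 2/5
(B and B) or (A and A) = 0 or 2/5 = 2/5
not ((B and B) or (A and A)) = not 2/5 = 3/5
A implies B = 2/5 implies 0 = 3/5
A iff (A implies B) = 2/5 iff 3/5 = 4/5
not (A iff (A implies B)) = not 4/5 = 1/5
not ((B and B) or (A and A)) implies not (A iff (A implies B)) = 3/5 implies 1/5 = 3/5
No assignment yields a value below 3/5, so this is the minimum.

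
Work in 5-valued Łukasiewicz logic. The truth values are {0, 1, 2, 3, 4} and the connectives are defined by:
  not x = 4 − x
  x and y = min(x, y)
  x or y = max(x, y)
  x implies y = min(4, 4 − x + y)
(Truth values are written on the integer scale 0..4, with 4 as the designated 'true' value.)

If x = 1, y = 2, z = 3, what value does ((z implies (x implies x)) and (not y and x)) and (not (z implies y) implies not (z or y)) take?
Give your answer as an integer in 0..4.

1

x implies x = 1 implies 1 = 4
z implies (x implies x) = 3 implies 4 = 4
not y = not 2 = 2
not y and x = 2 and 1 = 1
(z implies (x implies x)) and (not y and x) = 4 and 1 = 1
z implies y = 3 implies 2 = 3
not (z implies y) = not 3 = 1
z or y = 3 or 2 = 3
not (z or y) = not 3 = 1
not (z implies y) implies not (z or y) = 1 implies 1 = 4
((z implies (x implies x)) and (not y and x)) and (not (z implies y) implies not (z or y)) = 1 and 4 = 1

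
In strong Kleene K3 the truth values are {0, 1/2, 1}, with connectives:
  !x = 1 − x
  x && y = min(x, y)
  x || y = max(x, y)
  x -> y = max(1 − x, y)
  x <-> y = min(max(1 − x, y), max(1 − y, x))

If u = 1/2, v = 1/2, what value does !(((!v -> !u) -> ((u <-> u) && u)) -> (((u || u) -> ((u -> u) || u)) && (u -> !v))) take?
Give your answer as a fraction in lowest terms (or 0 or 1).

!v = !1/2 = 1/2
!u = !1/2 = 1/2
!v -> !u = 1/2 -> 1/2 = 1/2
u <-> u = 1/2 <-> 1/2 = 1/2
(u <-> u) && u = 1/2 && 1/2 = 1/2
(!v -> !u) -> ((u <-> u) && u) = 1/2 -> 1/2 = 1/2
u || u = 1/2 || 1/2 = 1/2
u -> u = 1/2 -> 1/2 = 1/2
(u -> u) || u = 1/2 || 1/2 = 1/2
(u || u) -> ((u -> u) || u) = 1/2 -> 1/2 = 1/2
!v = !1/2 = 1/2
u -> !v = 1/2 -> 1/2 = 1/2
((u || u) -> ((u -> u) || u)) && (u -> !v) = 1/2 && 1/2 = 1/2
((!v -> !u) -> ((u <-> u) && u)) -> (((u || u) -> ((u -> u) || u)) && (u -> !v)) = 1/2 -> 1/2 = 1/2
!(((!v -> !u) -> ((u <-> u) && u)) -> (((u || u) -> ((u -> u) || u)) && (u -> !v))) = !1/2 = 1/2

1/2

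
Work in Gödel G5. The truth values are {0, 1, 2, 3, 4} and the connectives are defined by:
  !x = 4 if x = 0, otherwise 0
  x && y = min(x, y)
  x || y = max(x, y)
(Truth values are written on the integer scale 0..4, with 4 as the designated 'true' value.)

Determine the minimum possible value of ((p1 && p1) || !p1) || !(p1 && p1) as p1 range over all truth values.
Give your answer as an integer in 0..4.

Take p1 = 1:
p1 && p1 = 1 && 1 = 1
!p1 = !1 = 0
(p1 && p1) || !p1 = 1 || 0 = 1
p1 && p1 = 1 && 1 = 1
!(p1 && p1) = !1 = 0
((p1 && p1) || !p1) || !(p1 && p1) = 1 || 0 = 1
No assignment yields a value below 1, so this is the minimum.

1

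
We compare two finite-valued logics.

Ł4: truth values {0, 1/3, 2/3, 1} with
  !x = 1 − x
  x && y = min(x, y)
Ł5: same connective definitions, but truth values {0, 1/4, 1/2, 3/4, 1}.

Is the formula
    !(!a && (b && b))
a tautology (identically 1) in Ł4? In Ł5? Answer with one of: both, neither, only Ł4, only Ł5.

neither

In Ł4: at a = 0, b = 1/3 the value is 2/3 — not a tautology.
In Ł5: at a = 0, b = 1/4 the value is 3/4 — not a tautology.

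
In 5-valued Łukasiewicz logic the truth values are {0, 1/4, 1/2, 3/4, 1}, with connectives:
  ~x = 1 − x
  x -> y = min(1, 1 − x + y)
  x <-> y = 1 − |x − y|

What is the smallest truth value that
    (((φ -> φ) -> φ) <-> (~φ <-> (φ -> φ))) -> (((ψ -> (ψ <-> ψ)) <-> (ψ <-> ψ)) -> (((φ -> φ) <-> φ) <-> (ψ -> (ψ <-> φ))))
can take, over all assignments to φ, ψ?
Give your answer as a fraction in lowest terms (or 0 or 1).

Take φ = 1/2, ψ = 0:
φ -> φ = 1/2 -> 1/2 = 1
(φ -> φ) -> φ = 1 -> 1/2 = 1/2
~φ = ~1/2 = 1/2
φ -> φ = 1/2 -> 1/2 = 1
~φ <-> (φ -> φ) = 1/2 <-> 1 = 1/2
((φ -> φ) -> φ) <-> (~φ <-> (φ -> φ)) = 1/2 <-> 1/2 = 1
ψ <-> ψ = 0 <-> 0 = 1
ψ -> (ψ <-> ψ) = 0 -> 1 = 1
ψ <-> ψ = 0 <-> 0 = 1
(ψ -> (ψ <-> ψ)) <-> (ψ <-> ψ) = 1 <-> 1 = 1
φ -> φ = 1/2 -> 1/2 = 1
(φ -> φ) <-> φ = 1 <-> 1/2 = 1/2
ψ <-> φ = 0 <-> 1/2 = 1/2
ψ -> (ψ <-> φ) = 0 -> 1/2 = 1
((φ -> φ) <-> φ) <-> (ψ -> (ψ <-> φ)) = 1/2 <-> 1 = 1/2
((ψ -> (ψ <-> ψ)) <-> (ψ <-> ψ)) -> (((φ -> φ) <-> φ) <-> (ψ -> (ψ <-> φ))) = 1 -> 1/2 = 1/2
(((φ -> φ) -> φ) <-> (~φ <-> (φ -> φ))) -> (((ψ -> (ψ <-> ψ)) <-> (ψ <-> ψ)) -> (((φ -> φ) <-> φ) <-> (ψ -> (ψ <-> φ)))) = 1 -> 1/2 = 1/2
No assignment yields a value below 1/2, so this is the minimum.

1/2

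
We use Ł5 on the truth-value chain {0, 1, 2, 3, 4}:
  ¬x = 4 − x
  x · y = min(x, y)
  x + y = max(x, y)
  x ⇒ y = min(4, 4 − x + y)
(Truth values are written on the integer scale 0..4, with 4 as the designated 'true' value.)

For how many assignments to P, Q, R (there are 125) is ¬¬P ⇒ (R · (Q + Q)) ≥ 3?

value 4: 55 assignments (counts)
value 3: 24 assignments (counts)
value 2: 21 assignments
value 1: 16 assignments
value 0: 9 assignments
So 79 of the 125 assignments meet the threshold.

79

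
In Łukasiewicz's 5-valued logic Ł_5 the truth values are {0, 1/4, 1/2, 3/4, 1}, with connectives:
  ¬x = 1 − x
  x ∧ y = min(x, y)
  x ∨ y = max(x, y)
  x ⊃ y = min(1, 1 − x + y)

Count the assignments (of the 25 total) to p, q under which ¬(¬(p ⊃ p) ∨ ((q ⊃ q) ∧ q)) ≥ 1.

5

value 1: 5 assignments (counts)
value 3/4: 5 assignments
value 1/2: 5 assignments
value 1/4: 5 assignments
value 0: 5 assignments
So 5 of the 25 assignments meet the threshold.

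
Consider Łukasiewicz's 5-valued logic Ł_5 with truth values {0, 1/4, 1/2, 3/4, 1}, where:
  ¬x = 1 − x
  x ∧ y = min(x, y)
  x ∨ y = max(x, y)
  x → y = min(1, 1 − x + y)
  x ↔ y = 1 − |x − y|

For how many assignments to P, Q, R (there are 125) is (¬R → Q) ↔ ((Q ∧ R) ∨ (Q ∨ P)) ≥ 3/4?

92

value 1: 51 assignments (counts)
value 3/4: 41 assignments (counts)
value 1/2: 22 assignments
value 1/4: 9 assignments
value 0: 2 assignments
So 92 of the 125 assignments meet the threshold.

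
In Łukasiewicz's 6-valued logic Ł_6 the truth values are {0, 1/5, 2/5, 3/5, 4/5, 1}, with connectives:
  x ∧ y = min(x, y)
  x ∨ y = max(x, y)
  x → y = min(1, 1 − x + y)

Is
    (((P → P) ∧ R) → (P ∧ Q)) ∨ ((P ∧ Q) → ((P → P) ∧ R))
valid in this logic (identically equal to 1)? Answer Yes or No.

Yes

At P = 1/5, Q = 1/5, R = 3/5, for instance:
P → P = 1/5 → 1/5 = 1
(P → P) ∧ R = 1 ∧ 3/5 = 3/5
P ∧ Q = 1/5 ∧ 1/5 = 1/5
((P → P) ∧ R) → (P ∧ Q) = 3/5 → 1/5 = 3/5
(P ∧ Q) → ((P → P) ∧ R) = 1/5 → 3/5 = 1
(((P → P) ∧ R) → (P ∧ Q)) ∨ ((P ∧ Q) → ((P → P) ∧ R)) = 3/5 ∨ 1 = 1
and checking the remaining 215 assignments likewise gives ≥ 1 in every case.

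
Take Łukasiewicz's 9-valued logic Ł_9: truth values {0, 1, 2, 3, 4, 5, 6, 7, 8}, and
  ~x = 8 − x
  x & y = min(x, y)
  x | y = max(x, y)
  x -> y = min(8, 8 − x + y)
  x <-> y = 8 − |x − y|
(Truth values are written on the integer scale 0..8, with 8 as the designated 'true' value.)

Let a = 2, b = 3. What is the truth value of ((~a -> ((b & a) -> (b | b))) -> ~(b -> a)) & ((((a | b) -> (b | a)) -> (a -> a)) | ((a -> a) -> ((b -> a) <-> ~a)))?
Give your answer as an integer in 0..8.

1

~a = ~2 = 6
b & a = 3 & 2 = 2
b | b = 3 | 3 = 3
(b & a) -> (b | b) = 2 -> 3 = 8
~a -> ((b & a) -> (b | b)) = 6 -> 8 = 8
b -> a = 3 -> 2 = 7
~(b -> a) = ~7 = 1
(~a -> ((b & a) -> (b | b))) -> ~(b -> a) = 8 -> 1 = 1
a | b = 2 | 3 = 3
b | a = 3 | 2 = 3
(a | b) -> (b | a) = 3 -> 3 = 8
a -> a = 2 -> 2 = 8
((a | b) -> (b | a)) -> (a -> a) = 8 -> 8 = 8
a -> a = 2 -> 2 = 8
b -> a = 3 -> 2 = 7
~a = ~2 = 6
(b -> a) <-> ~a = 7 <-> 6 = 7
(a -> a) -> ((b -> a) <-> ~a) = 8 -> 7 = 7
(((a | b) -> (b | a)) -> (a -> a)) | ((a -> a) -> ((b -> a) <-> ~a)) = 8 | 7 = 8
((~a -> ((b & a) -> (b | b))) -> ~(b -> a)) & ((((a | b) -> (b | a)) -> (a -> a)) | ((a -> a) -> ((b -> a) <-> ~a))) = 1 & 8 = 1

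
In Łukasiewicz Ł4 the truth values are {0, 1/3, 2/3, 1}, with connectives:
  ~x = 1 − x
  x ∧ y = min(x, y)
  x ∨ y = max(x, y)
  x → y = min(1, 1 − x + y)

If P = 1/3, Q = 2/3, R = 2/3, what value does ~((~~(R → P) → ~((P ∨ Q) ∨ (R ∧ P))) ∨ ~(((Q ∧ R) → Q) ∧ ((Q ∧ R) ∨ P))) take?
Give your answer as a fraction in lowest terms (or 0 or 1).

R → P = 2/3 → 1/3 = 2/3
~(R → P) = ~2/3 = 1/3
~~(R → P) = ~1/3 = 2/3
P ∨ Q = 1/3 ∨ 2/3 = 2/3
R ∧ P = 2/3 ∧ 1/3 = 1/3
(P ∨ Q) ∨ (R ∧ P) = 2/3 ∨ 1/3 = 2/3
~((P ∨ Q) ∨ (R ∧ P)) = ~2/3 = 1/3
~~(R → P) → ~((P ∨ Q) ∨ (R ∧ P)) = 2/3 → 1/3 = 2/3
Q ∧ R = 2/3 ∧ 2/3 = 2/3
(Q ∧ R) → Q = 2/3 → 2/3 = 1
Q ∧ R = 2/3 ∧ 2/3 = 2/3
(Q ∧ R) ∨ P = 2/3 ∨ 1/3 = 2/3
((Q ∧ R) → Q) ∧ ((Q ∧ R) ∨ P) = 1 ∧ 2/3 = 2/3
~(((Q ∧ R) → Q) ∧ ((Q ∧ R) ∨ P)) = ~2/3 = 1/3
(~~(R → P) → ~((P ∨ Q) ∨ (R ∧ P))) ∨ ~(((Q ∧ R) → Q) ∧ ((Q ∧ R) ∨ P)) = 2/3 ∨ 1/3 = 2/3
~((~~(R → P) → ~((P ∨ Q) ∨ (R ∧ P))) ∨ ~(((Q ∧ R) → Q) ∧ ((Q ∧ R) ∨ P))) = ~2/3 = 1/3

1/3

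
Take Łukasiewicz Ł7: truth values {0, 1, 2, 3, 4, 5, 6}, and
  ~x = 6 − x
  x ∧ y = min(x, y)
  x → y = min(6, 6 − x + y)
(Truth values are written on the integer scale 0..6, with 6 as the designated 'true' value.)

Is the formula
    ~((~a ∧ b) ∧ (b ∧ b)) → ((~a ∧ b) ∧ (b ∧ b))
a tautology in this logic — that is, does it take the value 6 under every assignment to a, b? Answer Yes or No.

No

Counterexample: take a = 0, b = 0.
~a = ~0 = 6
~a ∧ b = 6 ∧ 0 = 0
b ∧ b = 0 ∧ 0 = 0
(~a ∧ b) ∧ (b ∧ b) = 0 ∧ 0 = 0
~((~a ∧ b) ∧ (b ∧ b)) = ~0 = 6
~a = ~0 = 6
~a ∧ b = 6 ∧ 0 = 0
b ∧ b = 0 ∧ 0 = 0
(~a ∧ b) ∧ (b ∧ b) = 0 ∧ 0 = 0
~((~a ∧ b) ∧ (b ∧ b)) → ((~a ∧ b) ∧ (b ∧ b)) = 6 → 0 = 0
This gives 0 ≠ 6.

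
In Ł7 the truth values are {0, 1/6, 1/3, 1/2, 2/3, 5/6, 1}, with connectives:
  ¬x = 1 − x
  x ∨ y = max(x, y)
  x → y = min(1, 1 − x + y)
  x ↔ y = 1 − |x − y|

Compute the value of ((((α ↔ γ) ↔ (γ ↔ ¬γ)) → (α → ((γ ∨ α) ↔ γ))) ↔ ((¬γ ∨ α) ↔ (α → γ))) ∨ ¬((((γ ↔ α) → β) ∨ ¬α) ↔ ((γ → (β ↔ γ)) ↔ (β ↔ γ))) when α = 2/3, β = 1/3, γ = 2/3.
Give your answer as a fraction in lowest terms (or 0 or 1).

α ↔ γ = 2/3 ↔ 2/3 = 1
¬γ = ¬2/3 = 1/3
γ ↔ ¬γ = 2/3 ↔ 1/3 = 2/3
(α ↔ γ) ↔ (γ ↔ ¬γ) = 1 ↔ 2/3 = 2/3
γ ∨ α = 2/3 ∨ 2/3 = 2/3
(γ ∨ α) ↔ γ = 2/3 ↔ 2/3 = 1
α → ((γ ∨ α) ↔ γ) = 2/3 → 1 = 1
((α ↔ γ) ↔ (γ ↔ ¬γ)) → (α → ((γ ∨ α) ↔ γ)) = 2/3 → 1 = 1
¬γ = ¬2/3 = 1/3
¬γ ∨ α = 1/3 ∨ 2/3 = 2/3
α → γ = 2/3 → 2/3 = 1
(¬γ ∨ α) ↔ (α → γ) = 2/3 ↔ 1 = 2/3
(((α ↔ γ) ↔ (γ ↔ ¬γ)) → (α → ((γ ∨ α) ↔ γ))) ↔ ((¬γ ∨ α) ↔ (α → γ)) = 1 ↔ 2/3 = 2/3
γ ↔ α = 2/3 ↔ 2/3 = 1
(γ ↔ α) → β = 1 → 1/3 = 1/3
¬α = ¬2/3 = 1/3
((γ ↔ α) → β) ∨ ¬α = 1/3 ∨ 1/3 = 1/3
β ↔ γ = 1/3 ↔ 2/3 = 2/3
γ → (β ↔ γ) = 2/3 → 2/3 = 1
β ↔ γ = 1/3 ↔ 2/3 = 2/3
(γ → (β ↔ γ)) ↔ (β ↔ γ) = 1 ↔ 2/3 = 2/3
(((γ ↔ α) → β) ∨ ¬α) ↔ ((γ → (β ↔ γ)) ↔ (β ↔ γ)) = 1/3 ↔ 2/3 = 2/3
¬((((γ ↔ α) → β) ∨ ¬α) ↔ ((γ → (β ↔ γ)) ↔ (β ↔ γ))) = ¬2/3 = 1/3
((((α ↔ γ) ↔ (γ ↔ ¬γ)) → (α → ((γ ∨ α) ↔ γ))) ↔ ((¬γ ∨ α) ↔ (α → γ))) ∨ ¬((((γ ↔ α) → β) ∨ ¬α) ↔ ((γ → (β ↔ γ)) ↔ (β ↔ γ))) = 2/3 ∨ 1/3 = 2/3

2/3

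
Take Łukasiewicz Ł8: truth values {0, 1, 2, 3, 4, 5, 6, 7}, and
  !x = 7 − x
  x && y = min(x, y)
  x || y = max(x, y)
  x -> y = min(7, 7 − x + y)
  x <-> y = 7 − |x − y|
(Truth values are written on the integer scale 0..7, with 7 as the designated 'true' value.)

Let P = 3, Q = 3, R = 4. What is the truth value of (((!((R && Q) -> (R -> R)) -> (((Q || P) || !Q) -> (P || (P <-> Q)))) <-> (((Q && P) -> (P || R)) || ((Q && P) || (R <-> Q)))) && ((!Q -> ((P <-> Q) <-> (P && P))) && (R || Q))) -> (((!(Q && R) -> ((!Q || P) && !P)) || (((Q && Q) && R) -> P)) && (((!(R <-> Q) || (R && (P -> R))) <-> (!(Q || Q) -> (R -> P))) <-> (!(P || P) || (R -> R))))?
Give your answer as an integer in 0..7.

7

R && Q = 4 && 3 = 3
R -> R = 4 -> 4 = 7
(R && Q) -> (R -> R) = 3 -> 7 = 7
!((R && Q) -> (R -> R)) = !7 = 0
Q || P = 3 || 3 = 3
!Q = !3 = 4
(Q || P) || !Q = 3 || 4 = 4
P <-> Q = 3 <-> 3 = 7
P || (P <-> Q) = 3 || 7 = 7
((Q || P) || !Q) -> (P || (P <-> Q)) = 4 -> 7 = 7
!((R && Q) -> (R -> R)) -> (((Q || P) || !Q) -> (P || (P <-> Q))) = 0 -> 7 = 7
Q && P = 3 && 3 = 3
P || R = 3 || 4 = 4
(Q && P) -> (P || R) = 3 -> 4 = 7
Q && P = 3 && 3 = 3
R <-> Q = 4 <-> 3 = 6
(Q && P) || (R <-> Q) = 3 || 6 = 6
((Q && P) -> (P || R)) || ((Q && P) || (R <-> Q)) = 7 || 6 = 7
(!((R && Q) -> (R -> R)) -> (((Q || P) || !Q) -> (P || (P <-> Q)))) <-> (((Q && P) -> (P || R)) || ((Q && P) || (R <-> Q))) = 7 <-> 7 = 7
!Q = !3 = 4
P <-> Q = 3 <-> 3 = 7
P && P = 3 && 3 = 3
(P <-> Q) <-> (P && P) = 7 <-> 3 = 3
!Q -> ((P <-> Q) <-> (P && P)) = 4 -> 3 = 6
R || Q = 4 || 3 = 4
(!Q -> ((P <-> Q) <-> (P && P))) && (R || Q) = 6 && 4 = 4
((!((R && Q) -> (R -> R)) -> (((Q || P) || !Q) -> (P || (P <-> Q)))) <-> (((Q && P) -> (P || R)) || ((Q && P) || (R <-> Q)))) && ((!Q -> ((P <-> Q) <-> (P && P))) && (R || Q)) = 7 && 4 = 4
Q && R = 3 && 4 = 3
!(Q && R) = !3 = 4
!Q = !3 = 4
!Q || P = 4 || 3 = 4
!P = !3 = 4
(!Q || P) && !P = 4 && 4 = 4
!(Q && R) -> ((!Q || P) && !P) = 4 -> 4 = 7
Q && Q = 3 && 3 = 3
(Q && Q) && R = 3 && 4 = 3
((Q && Q) && R) -> P = 3 -> 3 = 7
(!(Q && R) -> ((!Q || P) && !P)) || (((Q && Q) && R) -> P) = 7 || 7 = 7
R <-> Q = 4 <-> 3 = 6
!(R <-> Q) = !6 = 1
P -> R = 3 -> 4 = 7
R && (P -> R) = 4 && 7 = 4
!(R <-> Q) || (R && (P -> R)) = 1 || 4 = 4
Q || Q = 3 || 3 = 3
!(Q || Q) = !3 = 4
R -> P = 4 -> 3 = 6
!(Q || Q) -> (R -> P) = 4 -> 6 = 7
(!(R <-> Q) || (R && (P -> R))) <-> (!(Q || Q) -> (R -> P)) = 4 <-> 7 = 4
P || P = 3 || 3 = 3
!(P || P) = !3 = 4
R -> R = 4 -> 4 = 7
!(P || P) || (R -> R) = 4 || 7 = 7
((!(R <-> Q) || (R && (P -> R))) <-> (!(Q || Q) -> (R -> P))) <-> (!(P || P) || (R -> R)) = 4 <-> 7 = 4
((!(Q && R) -> ((!Q || P) && !P)) || (((Q && Q) && R) -> P)) && (((!(R <-> Q) || (R && (P -> R))) <-> (!(Q || Q) -> (R -> P))) <-> (!(P || P) || (R -> R))) = 7 && 4 = 4
(((!((R && Q) -> (R -> R)) -> (((Q || P) || !Q) -> (P || (P <-> Q)))) <-> (((Q && P) -> (P || R)) || ((Q && P) || (R <-> Q)))) && ((!Q -> ((P <-> Q) <-> (P && P))) && (R || Q))) -> (((!(Q && R) -> ((!Q || P) && !P)) || (((Q && Q) && R) -> P)) && (((!(R <-> Q) || (R && (P -> R))) <-> (!(Q || Q) -> (R -> P))) <-> (!(P || P) || (R -> R)))) = 4 -> 4 = 7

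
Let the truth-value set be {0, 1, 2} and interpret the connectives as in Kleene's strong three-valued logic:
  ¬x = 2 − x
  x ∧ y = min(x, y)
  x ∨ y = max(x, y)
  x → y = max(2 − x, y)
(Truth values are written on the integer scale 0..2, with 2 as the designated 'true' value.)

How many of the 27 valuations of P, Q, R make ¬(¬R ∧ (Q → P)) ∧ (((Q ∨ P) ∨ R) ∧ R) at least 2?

value 2: 9 assignments (counts)
value 1: 9 assignments
value 0: 9 assignments
So 9 of the 27 assignments meet the threshold.

9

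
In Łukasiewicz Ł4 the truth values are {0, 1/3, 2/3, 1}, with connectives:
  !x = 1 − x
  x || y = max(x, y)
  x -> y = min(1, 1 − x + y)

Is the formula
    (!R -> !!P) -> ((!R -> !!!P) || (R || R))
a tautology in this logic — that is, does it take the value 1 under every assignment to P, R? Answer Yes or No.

No

Counterexample: take P = 2/3, R = 0.
!R = !0 = 1
!P = !2/3 = 1/3
!!P = !1/3 = 2/3
!R -> !!P = 1 -> 2/3 = 2/3
!R = !0 = 1
!P = !2/3 = 1/3
!!P = !1/3 = 2/3
!!!P = !2/3 = 1/3
!R -> !!!P = 1 -> 1/3 = 1/3
R || R = 0 || 0 = 0
(!R -> !!!P) || (R || R) = 1/3 || 0 = 1/3
(!R -> !!P) -> ((!R -> !!!P) || (R || R)) = 2/3 -> 1/3 = 2/3
This gives 2/3 ≠ 1.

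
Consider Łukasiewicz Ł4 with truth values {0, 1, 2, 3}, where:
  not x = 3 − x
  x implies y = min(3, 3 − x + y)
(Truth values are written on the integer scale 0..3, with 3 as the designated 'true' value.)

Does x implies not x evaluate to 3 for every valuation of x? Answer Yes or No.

Counterexample: take x = 2.
not x = not 2 = 1
x implies not x = 2 implies 1 = 2
This gives 2 ≠ 3.

No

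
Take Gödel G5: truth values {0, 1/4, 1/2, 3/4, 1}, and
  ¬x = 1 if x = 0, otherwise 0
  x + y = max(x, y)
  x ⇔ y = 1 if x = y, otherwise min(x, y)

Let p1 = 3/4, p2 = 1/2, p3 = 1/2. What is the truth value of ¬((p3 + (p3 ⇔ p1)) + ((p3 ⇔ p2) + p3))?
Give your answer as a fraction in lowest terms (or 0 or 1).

0

p3 ⇔ p1 = 1/2 ⇔ 3/4 = 1/2
p3 + (p3 ⇔ p1) = 1/2 + 1/2 = 1/2
p3 ⇔ p2 = 1/2 ⇔ 1/2 = 1
(p3 ⇔ p2) + p3 = 1 + 1/2 = 1
(p3 + (p3 ⇔ p1)) + ((p3 ⇔ p2) + p3) = 1/2 + 1 = 1
¬((p3 + (p3 ⇔ p1)) + ((p3 ⇔ p2) + p3)) = ¬1 = 0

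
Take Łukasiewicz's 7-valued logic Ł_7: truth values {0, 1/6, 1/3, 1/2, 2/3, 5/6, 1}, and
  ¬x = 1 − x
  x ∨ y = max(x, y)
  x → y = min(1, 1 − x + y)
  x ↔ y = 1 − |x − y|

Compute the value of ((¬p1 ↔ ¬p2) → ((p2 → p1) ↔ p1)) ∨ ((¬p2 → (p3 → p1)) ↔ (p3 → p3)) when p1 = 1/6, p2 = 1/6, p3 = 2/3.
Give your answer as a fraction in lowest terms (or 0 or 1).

2/3

¬p1 = ¬1/6 = 5/6
¬p2 = ¬1/6 = 5/6
¬p1 ↔ ¬p2 = 5/6 ↔ 5/6 = 1
p2 → p1 = 1/6 → 1/6 = 1
(p2 → p1) ↔ p1 = 1 ↔ 1/6 = 1/6
(¬p1 ↔ ¬p2) → ((p2 → p1) ↔ p1) = 1 → 1/6 = 1/6
¬p2 = ¬1/6 = 5/6
p3 → p1 = 2/3 → 1/6 = 1/2
¬p2 → (p3 → p1) = 5/6 → 1/2 = 2/3
p3 → p3 = 2/3 → 2/3 = 1
(¬p2 → (p3 → p1)) ↔ (p3 → p3) = 2/3 ↔ 1 = 2/3
((¬p1 ↔ ¬p2) → ((p2 → p1) ↔ p1)) ∨ ((¬p2 → (p3 → p1)) ↔ (p3 → p3)) = 1/6 ∨ 2/3 = 2/3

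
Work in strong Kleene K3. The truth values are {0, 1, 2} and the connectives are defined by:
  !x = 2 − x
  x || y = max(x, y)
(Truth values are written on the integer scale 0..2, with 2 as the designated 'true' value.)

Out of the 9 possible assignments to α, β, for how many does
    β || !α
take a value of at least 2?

5

α = 0, β = 0 ↦ 2  ≥
α = 0, β = 1 ↦ 2  ≥
α = 0, β = 2 ↦ 2  ≥
α = 1, β = 0 ↦ 1  <
α = 1, β = 1 ↦ 1  <
α = 1, β = 2 ↦ 2  ≥
α = 2, β = 0 ↦ 0  <
α = 2, β = 1 ↦ 1  <
α = 2, β = 2 ↦ 2  ≥
So 5 of the 9 assignments meet the threshold.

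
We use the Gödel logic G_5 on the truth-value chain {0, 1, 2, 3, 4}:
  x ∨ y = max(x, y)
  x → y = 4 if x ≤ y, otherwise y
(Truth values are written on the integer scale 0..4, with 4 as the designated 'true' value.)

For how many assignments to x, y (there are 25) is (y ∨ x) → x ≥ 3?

16

value 4: 15 assignments (counts)
value 3: 1 assignment (counts)
value 2: 2 assignments
value 1: 3 assignments
value 0: 4 assignments
So 16 of the 25 assignments meet the threshold.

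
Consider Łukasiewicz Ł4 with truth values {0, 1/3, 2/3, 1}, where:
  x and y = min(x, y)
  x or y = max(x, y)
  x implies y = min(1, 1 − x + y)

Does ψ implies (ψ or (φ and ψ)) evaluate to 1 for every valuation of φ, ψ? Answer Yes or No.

φ = 0, ψ = 0 ↦ 1
φ = 0, ψ = 1/3 ↦ 1
φ = 0, ψ = 2/3 ↦ 1
φ = 0, ψ = 1 ↦ 1
φ = 1/3, ψ = 0 ↦ 1
φ = 1/3, ψ = 1/3 ↦ 1
φ = 1/3, ψ = 2/3 ↦ 1
φ = 1/3, ψ = 1 ↦ 1
φ = 2/3, ψ = 0 ↦ 1
φ = 2/3, ψ = 1/3 ↦ 1
φ = 2/3, ψ = 2/3 ↦ 1
φ = 2/3, ψ = 1 ↦ 1
φ = 1, ψ = 0 ↦ 1
φ = 1, ψ = 1/3 ↦ 1
φ = 1, ψ = 2/3 ↦ 1
φ = 1, ψ = 1 ↦ 1
Every assignment gives a value ≥ 1.

Yes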